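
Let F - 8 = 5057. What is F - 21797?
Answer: -16732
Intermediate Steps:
F = 5065 (F = 8 + 5057 = 5065)
F - 21797 = 5065 - 21797 = -16732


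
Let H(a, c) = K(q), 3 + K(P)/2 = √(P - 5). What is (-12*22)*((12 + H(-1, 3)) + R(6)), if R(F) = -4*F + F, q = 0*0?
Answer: 3168 - 528*I*√5 ≈ 3168.0 - 1180.6*I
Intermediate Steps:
q = 0
R(F) = -3*F
K(P) = -6 + 2*√(-5 + P) (K(P) = -6 + 2*√(P - 5) = -6 + 2*√(-5 + P))
H(a, c) = -6 + 2*I*√5 (H(a, c) = -6 + 2*√(-5 + 0) = -6 + 2*√(-5) = -6 + 2*(I*√5) = -6 + 2*I*√5)
(-12*22)*((12 + H(-1, 3)) + R(6)) = (-12*22)*((12 + (-6 + 2*I*√5)) - 3*6) = -264*((6 + 2*I*√5) - 18) = -264*(-12 + 2*I*√5) = 3168 - 528*I*√5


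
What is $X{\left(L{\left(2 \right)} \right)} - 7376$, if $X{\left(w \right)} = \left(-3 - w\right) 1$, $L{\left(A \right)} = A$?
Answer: $-7381$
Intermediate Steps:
$X{\left(w \right)} = -3 - w$
$X{\left(L{\left(2 \right)} \right)} - 7376 = \left(-3 - 2\right) - 7376 = -5 - 7376 = -7381$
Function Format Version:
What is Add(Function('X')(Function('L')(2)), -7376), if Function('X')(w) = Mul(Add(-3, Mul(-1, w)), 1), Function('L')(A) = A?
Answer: -7381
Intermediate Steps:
Function('X')(w) = Add(-3, Mul(-1, w))
Add(Function('X')(Function('L')(2)), -7376) = Add(Add(-3, Mul(-1, 2)), -7376) = Add(Add(-3, -2), -7376) = Add(-5, -7376) = -7381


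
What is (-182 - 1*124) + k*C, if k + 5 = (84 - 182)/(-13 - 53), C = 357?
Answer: -17170/11 ≈ -1560.9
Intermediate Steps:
k = -116/33 (k = -5 + (84 - 182)/(-13 - 53) = -5 - 98/(-66) = -5 - 98*(-1/66) = -5 + 49/33 = -116/33 ≈ -3.5152)
(-182 - 1*124) + k*C = (-182 - 1*124) - 116/33*357 = (-182 - 124) - 13804/11 = -306 - 13804/11 = -17170/11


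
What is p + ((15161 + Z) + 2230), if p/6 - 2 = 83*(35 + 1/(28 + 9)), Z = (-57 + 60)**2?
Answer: 1289652/37 ≈ 34855.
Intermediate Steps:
Z = 9 (Z = 3**2 = 9)
p = 645852/37 (p = 12 + 6*(83*(35 + 1/(28 + 9))) = 12 + 6*(83*(35 + 1/37)) = 12 + 6*(83*(1296/37)) = 12 + 6*(107568/37) = 12 + 645408/37 = 645852/37 ≈ 17455.)
p + ((15161 + Z) + 2230) = 645852/37 + ((15161 + 9) + 2230) = 645852/37 + (15170 + 2230) = 645852/37 + 17400 = 1289652/37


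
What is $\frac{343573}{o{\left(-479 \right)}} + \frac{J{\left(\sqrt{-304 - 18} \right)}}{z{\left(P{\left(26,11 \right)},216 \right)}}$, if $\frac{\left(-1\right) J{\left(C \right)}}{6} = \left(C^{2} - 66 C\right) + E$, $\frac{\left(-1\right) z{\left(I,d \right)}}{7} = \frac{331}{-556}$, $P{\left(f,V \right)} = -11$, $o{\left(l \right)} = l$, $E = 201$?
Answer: $- \frac{602707417}{1109843} + \frac{220176 i \sqrt{322}}{2317} \approx -543.06 + 1705.2 i$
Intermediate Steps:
$z{\left(I,d \right)} = \frac{2317}{556}$ ($z{\left(I,d \right)} = - 7 \frac{331}{-556} = - 7 \cdot 331 \left(- \frac{1}{556}\right) = \left(-7\right) \left(- \frac{331}{556}\right) = \frac{2317}{556}$)
$J{\left(C \right)} = -1206 - 6 C^{2} + 396 C$ ($J{\left(C \right)} = - 6 \left(\left(C^{2} - 66 C\right) + 201\right) = - 6 \left(201 + C^{2} - 66 C\right) = -1206 - 6 C^{2} + 396 C$)
$\frac{343573}{o{\left(-479 \right)}} + \frac{J{\left(\sqrt{-304 - 18} \right)}}{z{\left(P{\left(26,11 \right)},216 \right)}} = \frac{343573}{-479} + \frac{-1206 - 6 \left(\sqrt{-304 - 18}\right)^{2} + 396 \sqrt{-304 - 18}}{\frac{2317}{556}} = 343573 \left(- \frac{1}{479}\right) + \left(-1206 - 6 \left(\sqrt{-322}\right)^{2} + 396 \sqrt{-322}\right) \frac{556}{2317} = - \frac{343573}{479} + \left(-1206 - 6 \left(i \sqrt{322}\right)^{2} + 396 i \sqrt{322}\right) \frac{556}{2317} = - \frac{343573}{479} + \left(-1206 - -1932 + 396 i \sqrt{322}\right) \frac{556}{2317} = - \frac{343573}{479} + \left(-1206 + 1932 + 396 i \sqrt{322}\right) \frac{556}{2317} = - \frac{343573}{479} + \left(726 + 396 i \sqrt{322}\right) \frac{556}{2317} = - \frac{343573}{479} + \left(\frac{403656}{2317} + \frac{220176 i \sqrt{322}}{2317}\right) = - \frac{602707417}{1109843} + \frac{220176 i \sqrt{322}}{2317}$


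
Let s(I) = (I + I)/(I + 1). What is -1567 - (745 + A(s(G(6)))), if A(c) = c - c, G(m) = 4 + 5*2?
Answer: -2312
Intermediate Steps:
G(m) = 14 (G(m) = 4 + 10 = 14)
s(I) = 2*I/(1 + I) (s(I) = (2*I)/(1 + I) = 2*I/(1 + I))
A(c) = 0
-1567 - (745 + A(s(G(6)))) = -1567 - (745 + 0) = -1567 - 1*745 = -1567 - 745 = -2312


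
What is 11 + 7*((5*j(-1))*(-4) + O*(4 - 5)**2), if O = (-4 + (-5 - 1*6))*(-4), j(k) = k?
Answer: 571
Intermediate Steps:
O = 60 (O = (-4 + (-5 - 6))*(-4) = (-4 - 11)*(-4) = -15*(-4) = 60)
11 + 7*((5*j(-1))*(-4) + O*(4 - 5)**2) = 11 + 7*((5*(-1))*(-4) + 60*(4 - 5)**2) = 11 + 7*(-5*(-4) + 60*(-1)**2) = 11 + 7*(20 + 60*1) = 11 + 7*(20 + 60) = 11 + 7*80 = 11 + 560 = 571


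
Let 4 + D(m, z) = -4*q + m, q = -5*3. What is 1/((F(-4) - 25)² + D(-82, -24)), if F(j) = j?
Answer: 1/815 ≈ 0.0012270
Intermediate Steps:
q = -15
D(m, z) = 56 + m (D(m, z) = -4 + (-4*(-15) + m) = -4 + (60 + m) = 56 + m)
1/((F(-4) - 25)² + D(-82, -24)) = 1/((-4 - 25)² + (56 - 82)) = 1/((-29)² - 26) = 1/(841 - 26) = 1/815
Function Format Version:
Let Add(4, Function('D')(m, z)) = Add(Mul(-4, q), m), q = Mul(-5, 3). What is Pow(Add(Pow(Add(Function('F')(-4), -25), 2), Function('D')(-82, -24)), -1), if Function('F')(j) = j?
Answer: Rational(1, 815) ≈ 0.0012270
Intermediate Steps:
q = -15
Function('D')(m, z) = Add(56, m) (Function('D')(m, z) = Add(-4, Add(Mul(-4, -15), m)) = Add(-4, Add(60, m)) = Add(56, m))
Pow(Add(Pow(Add(Function('F')(-4), -25), 2), Function('D')(-82, -24)), -1) = Pow(Add(Pow(Add(-4, -25), 2), Add(56, -82)), -1) = Pow(Add(Pow(-29, 2), -26), -1) = Pow(Add(841, -26), -1) = Pow(815, -1) = Rational(1, 815)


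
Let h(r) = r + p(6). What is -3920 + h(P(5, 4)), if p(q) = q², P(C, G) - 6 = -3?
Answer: -3881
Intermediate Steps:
P(C, G) = 3 (P(C, G) = 6 - 3 = 3)
h(r) = 36 + r (h(r) = r + 6² = r + 36 = 36 + r)
-3920 + h(P(5, 4)) = -3920 + (36 + 3) = -3920 + 39 = -3881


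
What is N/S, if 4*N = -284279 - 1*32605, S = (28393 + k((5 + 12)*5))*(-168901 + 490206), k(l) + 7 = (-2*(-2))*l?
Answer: -79221/9229807430 ≈ -8.5832e-6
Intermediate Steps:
k(l) = -7 + 4*l (k(l) = -7 + (-2*(-2))*l = -7 + 4*l)
S = 9229807430 (S = (28393 + (-7 + 4*((5 + 12)*5)))*(-168901 + 490206) = (28393 + (-7 + 4*(17*5)))*321305 = (28393 + (-7 + 4*85))*321305 = (28393 + (-7 + 340))*321305 = (28393 + 333)*321305 = 28726*321305 = 9229807430)
N = -79221 (N = (-284279 - 1*32605)/4 = (-284279 - 32605)/4 = (¼)*(-316884) = -79221)
N/S = -79221/9229807430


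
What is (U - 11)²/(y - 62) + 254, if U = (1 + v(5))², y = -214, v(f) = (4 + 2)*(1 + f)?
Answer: -443515/69 ≈ -6427.8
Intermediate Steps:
v(f) = 6 + 6*f (v(f) = 6*(1 + f) = 6 + 6*f)
U = 1369 (U = (1 + (6 + 6*5))² = (1 + (6 + 30))² = (1 + 36)² = 37² = 1369)
(U - 11)²/(y - 62) + 254 = (1369 - 11)²/(-214 - 62) + 254 = 1358²/(-276) + 254 = -1/276*1844164 + 254 = -461041/69 + 254 = -443515/69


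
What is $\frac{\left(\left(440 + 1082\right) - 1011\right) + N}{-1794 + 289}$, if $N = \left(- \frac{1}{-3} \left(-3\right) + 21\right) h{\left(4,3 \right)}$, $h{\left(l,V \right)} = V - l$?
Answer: $- \frac{491}{1505} \approx -0.32625$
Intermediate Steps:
$N = -20$ ($N = \left(- \frac{1}{-3} \left(-3\right) + 21\right) \left(3 - 4\right) = \left(\left(-1\right) \left(- \frac{1}{3}\right) \left(-3\right) + 21\right) \left(3 - 4\right) = \left(\frac{1}{3} \left(-3\right) + 21\right) \left(-1\right) = \left(-1 + 21\right) \left(-1\right) = 20 \left(-1\right) = -20$)
$\frac{\left(\left(440 + 1082\right) - 1011\right) + N}{-1794 + 289} = \frac{\left(\left(440 + 1082\right) - 1011\right) - 20}{-1794 + 289} = \frac{\left(1522 - 1011\right) - 20}{-1505} = \left(511 - 20\right) \left(- \frac{1}{1505}\right) = 491 \left(- \frac{1}{1505}\right) = - \frac{491}{1505}$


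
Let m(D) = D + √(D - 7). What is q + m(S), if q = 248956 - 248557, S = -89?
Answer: 310 + 4*I*√6 ≈ 310.0 + 9.798*I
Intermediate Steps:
m(D) = D + √(-7 + D)
q = 399
q + m(S) = 399 + (-89 + √(-7 - 89)) = 399 + (-89 + √(-96)) = 399 + (-89 + 4*I*√6) = 310 + 4*I*√6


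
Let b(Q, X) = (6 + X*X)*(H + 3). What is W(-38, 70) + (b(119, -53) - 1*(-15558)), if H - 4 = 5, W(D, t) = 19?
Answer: 49357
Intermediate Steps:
H = 9 (H = 4 + 5 = 9)
b(Q, X) = 72 + 12*X² (b(Q, X) = (6 + X*X)*(9 + 3) = (6 + X²)*12 = 72 + 12*X²)
W(-38, 70) + (b(119, -53) - 1*(-15558)) = 19 + ((72 + 12*(-53)²) - 1*(-15558)) = 19 + ((72 + 12*2809) + 15558) = 19 + ((72 + 33708) + 15558) = 19 + (33780 + 15558) = 19 + 49338 = 49357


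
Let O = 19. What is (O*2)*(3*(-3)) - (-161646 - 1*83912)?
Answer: 245216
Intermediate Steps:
(O*2)*(3*(-3)) - (-161646 - 1*83912) = (19*2)*(3*(-3)) - (-161646 - 1*83912) = 38*(-9) - (-161646 - 83912) = -342 - 1*(-245558) = -342 + 245558 = 245216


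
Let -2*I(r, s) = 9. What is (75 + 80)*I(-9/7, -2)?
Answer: -1395/2 ≈ -697.50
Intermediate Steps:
I(r, s) = -9/2 (I(r, s) = -1/2*9 = -9/2)
(75 + 80)*I(-9/7, -2) = (75 + 80)*(-9/2) = 155*(-9/2) = -1395/2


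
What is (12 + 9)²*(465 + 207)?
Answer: 296352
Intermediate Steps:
(12 + 9)²*(465 + 207) = 21²*672 = 441*672 = 296352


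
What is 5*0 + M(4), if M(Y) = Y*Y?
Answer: 16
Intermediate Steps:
M(Y) = Y²
5*0 + M(4) = 5*0 + 4² = 0 + 16 = 16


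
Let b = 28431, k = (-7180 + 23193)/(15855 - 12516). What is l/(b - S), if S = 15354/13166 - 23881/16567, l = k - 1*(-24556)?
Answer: 8943892689586817/10353340253240145 ≈ 0.86386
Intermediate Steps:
k = 16013/3339 ≈ 4.7957
l = 82008497/3339 (l = 16013/3339 - 1*(-24556) = 16013/3339 + 24556 = 82008497/3339 ≈ 24561.)
S = -30023764/109060561 (S = 15354*(1/13166) - 23881*1/16567 = 7677/6583 - 23881/16567 = -30023764/109060561 ≈ -0.27529)
l/(b - S) = 82008497/(3339*(28431 - 1*(-30023764/109060561))) = 82008497/(3339*(28431 + 30023764/109060561)) = 82008497/(3339*(3100730833555/109060561)) = (82008497/3339)*(109060561/3100730833555) = 8943892689586817/10353340253240145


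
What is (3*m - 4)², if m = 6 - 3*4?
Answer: 484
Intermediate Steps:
m = -6 (m = 6 - 12 = -6)
(3*m - 4)² = (3*(-6) - 4)² = (-18 - 4)² = (-22)² = 484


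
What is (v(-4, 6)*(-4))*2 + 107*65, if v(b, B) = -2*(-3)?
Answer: 6907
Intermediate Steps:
v(b, B) = 6
(v(-4, 6)*(-4))*2 + 107*65 = (6*(-4))*2 + 107*65 = -24*2 + 6955 = -48 + 6955 = 6907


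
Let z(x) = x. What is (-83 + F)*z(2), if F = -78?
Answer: -322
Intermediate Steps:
(-83 + F)*z(2) = (-83 - 78)*2 = -161*2 = -322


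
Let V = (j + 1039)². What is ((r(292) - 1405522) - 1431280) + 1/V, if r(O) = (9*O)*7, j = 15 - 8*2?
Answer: -3036674634263/1077444 ≈ -2.8184e+6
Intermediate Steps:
j = -1 (j = 15 - 16 = -1)
V = 1077444 (V = (-1 + 1039)² = 1038² = 1077444)
r(O) = 63*O
((r(292) - 1405522) - 1431280) + 1/V = ((63*292 - 1405522) - 1431280) + 1/1077444 = ((18396 - 1405522) - 1431280) + 1/1077444 = (-1387126 - 1431280) + 1/1077444 = -2818406 + 1/1077444 = -3036674634263/1077444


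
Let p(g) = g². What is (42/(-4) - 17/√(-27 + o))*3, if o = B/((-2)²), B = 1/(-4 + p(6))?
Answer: -63/2 + 408*I*√6910/3455 ≈ -31.5 + 9.8164*I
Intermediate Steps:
B = 1/32 (B = 1/(-4 + 6²) = 1/(-4 + 36) = 1/32 ≈ 0.031250)
o = 1/128 (o = 1/(32*((-2)²)) = (1/32)/4 = (1/32)*(¼) = 1/128 ≈ 0.0078125)
(42/(-4) - 17/√(-27 + o))*3 = (42/(-4) - 17/√(-27 + 1/128))*3 = (42*(-¼) - 17*(-8*I*√6910/3455))*3 = (-21/2 - 17*(-8*I*√6910/3455))*3 = (-21/2 - (-136)*I*√6910/3455)*3 = (-21/2 + 136*I*√6910/3455)*3 = -63/2 + 408*I*√6910/3455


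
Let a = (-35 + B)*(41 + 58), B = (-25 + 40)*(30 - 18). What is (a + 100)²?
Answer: 208947025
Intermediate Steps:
B = 180 (B = 15*12 = 180)
a = 14355 (a = (-35 + 180)*(41 + 58) = 145*99 = 14355)
(a + 100)² = (14355 + 100)² = 14455² = 208947025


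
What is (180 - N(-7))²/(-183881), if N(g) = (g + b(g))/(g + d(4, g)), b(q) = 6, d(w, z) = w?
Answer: -290521/1654929 ≈ -0.17555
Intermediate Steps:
N(g) = (6 + g)/(4 + g) (N(g) = (g + 6)/(g + 4) = (6 + g)/(4 + g))
(180 - N(-7))²/(-183881) = (180 - (6 - 7)/(4 - 7))²/(-183881) = (180 - (-1)/(-3))²*(-1/183881) = (180 - (-1)*(-1)/3)²*(-1/183881) = (180 - 1*⅓)²*(-1/183881) = (180 - ⅓)²*(-1/183881) = (539/3)²*(-1/183881) = (290521/9)*(-1/183881) = -290521/1654929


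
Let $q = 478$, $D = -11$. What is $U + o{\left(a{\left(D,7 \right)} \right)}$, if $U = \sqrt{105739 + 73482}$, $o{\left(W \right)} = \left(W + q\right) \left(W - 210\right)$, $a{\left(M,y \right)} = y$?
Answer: $-98455 + \sqrt{179221} \approx -98032.0$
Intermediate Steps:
$o{\left(W \right)} = \left(-210 + W\right) \left(478 + W\right)$ ($o{\left(W \right)} = \left(W + 478\right) \left(W - 210\right) = \left(478 + W\right) \left(-210 + W\right) = \left(-210 + W\right) \left(478 + W\right)$)
$U = \sqrt{179221} \approx 423.35$
$U + o{\left(a{\left(D,7 \right)} \right)} = \sqrt{179221} + \left(-100380 + 7^{2} + 268 \cdot 7\right) = \sqrt{179221} + \left(-100380 + 49 + 1876\right) = \sqrt{179221} - 98455 = -98455 + \sqrt{179221}$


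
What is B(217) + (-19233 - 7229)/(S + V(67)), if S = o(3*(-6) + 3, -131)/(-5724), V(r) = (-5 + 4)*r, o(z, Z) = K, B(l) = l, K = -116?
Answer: 29333069/47924 ≈ 612.07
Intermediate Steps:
o(z, Z) = -116
V(r) = -r
S = 29/1431 (S = -116/(-5724) = -116*(-1/5724) = 29/1431 ≈ 0.020266)
B(217) + (-19233 - 7229)/(S + V(67)) = 217 + (-19233 - 7229)/(29/1431 - 1*67) = 217 - 26462/(29/1431 - 67) = 217 - 26462/(-95848/1431) = 217 - 26462*(-1431/95848) = 217 + 18933561/47924 = 29333069/47924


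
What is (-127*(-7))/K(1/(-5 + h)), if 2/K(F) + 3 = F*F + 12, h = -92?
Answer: 37641149/9409 ≈ 4000.5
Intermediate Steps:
K(F) = 2/(9 + F²) (K(F) = 2/(-3 + (F*F + 12)) = 2/(-3 + (F² + 12)) = 2/(-3 + (12 + F²)) = 2/(9 + F²))
(-127*(-7))/K(1/(-5 + h)) = (-127*(-7))/((2/(9 + (1/(-5 - 92))²))) = 889/((2/(9 + (1/(-97))²))) = 889/((2/(9 + (-1/97)²))) = 889/((2/(9 + 1/9409))) = 889/((2/(84682/9409))) = 889/((2*(9409/84682))) = 889/(9409/42341) = 889*(42341/9409) = 37641149/9409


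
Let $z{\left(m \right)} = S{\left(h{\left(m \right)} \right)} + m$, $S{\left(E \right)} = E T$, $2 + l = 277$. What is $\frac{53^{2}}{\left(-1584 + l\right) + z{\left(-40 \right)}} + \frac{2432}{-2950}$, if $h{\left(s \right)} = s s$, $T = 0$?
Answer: $- \frac{5783659}{1989775} \approx -2.9067$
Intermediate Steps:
$h{\left(s \right)} = s^{2}$
$l = 275$ ($l = -2 + 277 = 275$)
$S{\left(E \right)} = 0$ ($S{\left(E \right)} = E 0 = 0$)
$z{\left(m \right)} = m$ ($z{\left(m \right)} = 0 + m = m$)
$\frac{53^{2}}{\left(-1584 + l\right) + z{\left(-40 \right)}} + \frac{2432}{-2950} = \frac{53^{2}}{\left(-1584 + 275\right) - 40} + \frac{2432}{-2950} = \frac{2809}{-1309 - 40} + 2432 \left(- \frac{1}{2950}\right) = \frac{2809}{-1349} - \frac{1216}{1475} = 2809 \left(- \frac{1}{1349}\right) - \frac{1216}{1475} = - \frac{2809}{1349} - \frac{1216}{1475} = - \frac{5783659}{1989775}$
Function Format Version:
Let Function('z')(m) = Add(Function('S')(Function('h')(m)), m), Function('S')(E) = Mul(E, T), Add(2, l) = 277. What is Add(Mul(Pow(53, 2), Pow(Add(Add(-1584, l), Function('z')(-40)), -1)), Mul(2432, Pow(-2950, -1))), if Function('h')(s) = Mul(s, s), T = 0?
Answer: Rational(-5783659, 1989775) ≈ -2.9067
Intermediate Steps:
Function('h')(s) = Pow(s, 2)
l = 275 (l = Add(-2, 277) = 275)
Function('S')(E) = 0 (Function('S')(E) = Mul(E, 0) = 0)
Function('z')(m) = m (Function('z')(m) = Add(0, m) = m)
Add(Mul(Pow(53, 2), Pow(Add(Add(-1584, l), Function('z')(-40)), -1)), Mul(2432, Pow(-2950, -1))) = Add(Mul(Pow(53, 2), Pow(Add(Add(-1584, 275), -40), -1)), Mul(2432, Pow(-2950, -1))) = Add(Mul(2809, Pow(Add(-1309, -40), -1)), Mul(2432, Rational(-1, 2950))) = Add(Mul(2809, Pow(-1349, -1)), Rational(-1216, 1475)) = Add(Mul(2809, Rational(-1, 1349)), Rational(-1216, 1475)) = Add(Rational(-2809, 1349), Rational(-1216, 1475)) = Rational(-5783659, 1989775)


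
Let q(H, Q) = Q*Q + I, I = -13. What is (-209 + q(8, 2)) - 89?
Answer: -307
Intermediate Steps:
q(H, Q) = -13 + Q² (q(H, Q) = Q*Q - 13 = Q² - 13 = -13 + Q²)
(-209 + q(8, 2)) - 89 = (-209 + (-13 + 2²)) - 89 = (-209 + (-13 + 4)) - 89 = (-209 - 9) - 89 = -218 - 89 = -307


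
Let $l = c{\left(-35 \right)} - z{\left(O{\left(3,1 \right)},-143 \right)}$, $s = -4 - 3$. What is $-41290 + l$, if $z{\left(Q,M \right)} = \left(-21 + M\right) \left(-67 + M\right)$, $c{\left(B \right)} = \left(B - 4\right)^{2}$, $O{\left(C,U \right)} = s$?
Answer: $-74209$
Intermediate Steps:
$s = -7$ ($s = -4 - 3 = -7$)
$O{\left(C,U \right)} = -7$
$c{\left(B \right)} = \left(-4 + B\right)^{2}$
$z{\left(Q,M \right)} = \left(-67 + M\right) \left(-21 + M\right)$
$l = -32919$ ($l = \left(-4 - 35\right)^{2} - \left(1407 + \left(-143\right)^{2} - -12584\right) = \left(-39\right)^{2} - \left(1407 + 20449 + 12584\right) = 1521 - 34440 = -32919$)
$-41290 + l = -41290 - 32919 = -74209$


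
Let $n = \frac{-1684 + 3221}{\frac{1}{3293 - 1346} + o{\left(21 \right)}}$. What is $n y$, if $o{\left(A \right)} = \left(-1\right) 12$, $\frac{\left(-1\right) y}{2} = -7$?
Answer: $- \frac{41895546}{23363} \approx -1793.2$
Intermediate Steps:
$y = 14$ ($y = \left(-2\right) \left(-7\right) = 14$)
$o{\left(A \right)} = -12$
$n = - \frac{2992539}{23363}$ ($n = \frac{-1684 + 3221}{\frac{1}{3293 - 1346} - 12} = \frac{1537}{\frac{1}{1947} - 12} = \frac{1537}{- \frac{23363}{1947}} = 1537 \left(- \frac{1947}{23363}\right) = - \frac{2992539}{23363} \approx -128.09$)
$n y = \left(- \frac{2992539}{23363}\right) 14 = - \frac{41895546}{23363}$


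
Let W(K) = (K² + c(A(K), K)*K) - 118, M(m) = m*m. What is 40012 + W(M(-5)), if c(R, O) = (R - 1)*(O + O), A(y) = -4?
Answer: 34269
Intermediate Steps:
M(m) = m²
c(R, O) = 2*O*(-1 + R) (c(R, O) = (-1 + R)*(2*O) = 2*O*(-1 + R))
W(K) = -118 - 9*K² (W(K) = (K² + (2*K*(-1 - 4))*K) - 118 = (K² + (2*K*(-5))*K) - 118 = (K² + (-10*K)*K) - 118 = (K² - 10*K²) - 118 = -9*K² - 118 = -118 - 9*K²)
40012 + W(M(-5)) = 40012 + (-118 - 9*((-5)²)²) = 40012 + (-118 - 9*25²) = 40012 + (-118 - 9*625) = 40012 + (-118 - 5625) = 40012 - 5743 = 34269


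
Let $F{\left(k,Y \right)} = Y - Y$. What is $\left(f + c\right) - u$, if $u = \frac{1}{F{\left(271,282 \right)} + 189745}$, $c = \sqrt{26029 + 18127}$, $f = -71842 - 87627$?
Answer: $- \frac{30258445406}{189745} + 2 \sqrt{11039} \approx -1.5926 \cdot 10^{5}$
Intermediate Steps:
$f = -159469$ ($f = -71842 - 87627 = -159469$)
$F{\left(k,Y \right)} = 0$
$c = 2 \sqrt{11039}$ ($c = \sqrt{44156} = 2 \sqrt{11039} \approx 210.13$)
$u = \frac{1}{189745}$ ($u = \frac{1}{0 + 189745} = \frac{1}{189745} \approx 5.2702 \cdot 10^{-6}$)
$\left(f + c\right) - u = \left(-159469 + 2 \sqrt{11039}\right) - \frac{1}{189745} = - \frac{30258445406}{189745} + 2 \sqrt{11039}$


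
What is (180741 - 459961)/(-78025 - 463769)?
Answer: 139610/270897 ≈ 0.51536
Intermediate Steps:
(180741 - 459961)/(-78025 - 463769) = -279220/(-541794) = -279220*(-1/541794) = 139610/270897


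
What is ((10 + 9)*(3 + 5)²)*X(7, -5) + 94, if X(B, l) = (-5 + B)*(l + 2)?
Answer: -7202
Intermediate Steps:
X(B, l) = (-5 + B)*(2 + l)
((10 + 9)*(3 + 5)²)*X(7, -5) + 94 = ((10 + 9)*(3 + 5)²)*(-10 - 5*(-5) + 2*7 + 7*(-5)) + 94 = (19*8²)*(-10 + 25 + 14 - 35) + 94 = (19*64)*(-6) + 94 = 1216*(-6) + 94 = -7296 + 94 = -7202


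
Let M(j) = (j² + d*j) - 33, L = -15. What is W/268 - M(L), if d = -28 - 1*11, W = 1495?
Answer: -206741/268 ≈ -771.42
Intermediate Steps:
d = -39 (d = -28 - 11 = -39)
M(j) = -33 + j² - 39*j (M(j) = (j² - 39*j) - 33 = -33 + j² - 39*j)
W/268 - M(L) = 1495/268 - (-33 + (-15)² - 39*(-15)) = 1495*(1/268) - (-33 + 225 + 585) = 1495/268 - 1*777 = 1495/268 - 777 = -206741/268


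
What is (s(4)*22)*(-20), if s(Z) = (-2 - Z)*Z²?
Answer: 42240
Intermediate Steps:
s(Z) = Z²*(-2 - Z)
(s(4)*22)*(-20) = ((4²*(-2 - 1*4))*22)*(-20) = ((16*(-2 - 4))*22)*(-20) = ((16*(-6))*22)*(-20) = -96*22*(-20) = -2112*(-20) = 42240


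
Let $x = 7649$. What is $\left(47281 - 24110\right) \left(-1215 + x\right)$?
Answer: $149082214$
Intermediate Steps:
$\left(47281 - 24110\right) \left(-1215 + x\right) = \left(47281 - 24110\right) \left(-1215 + 7649\right) = 23171 \cdot 6434 = 149082214$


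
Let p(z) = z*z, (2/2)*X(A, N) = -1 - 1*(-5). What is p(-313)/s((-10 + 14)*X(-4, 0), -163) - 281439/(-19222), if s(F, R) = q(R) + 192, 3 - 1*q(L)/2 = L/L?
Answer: 138451583/269108 ≈ 514.48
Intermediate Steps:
X(A, N) = 4 (X(A, N) = -1 - 1*(-5) = -1 + 5 = 4)
p(z) = z**2
q(L) = 4 (q(L) = 6 - 2*L/L = 6 - 2*1 = 6 - 2 = 4)
s(F, R) = 196 (s(F, R) = 4 + 192 = 196)
p(-313)/s((-10 + 14)*X(-4, 0), -163) - 281439/(-19222) = (-313)**2/196 - 281439/(-19222) = 97969*(1/196) - 281439*(-1/19222) = 97969/196 + 281439/19222 = 138451583/269108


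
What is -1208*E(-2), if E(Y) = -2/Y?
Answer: -1208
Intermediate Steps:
-1208*E(-2) = -(-2416)/(-2) = -(-2416)*(-1)/2 = -1208*1 = -1208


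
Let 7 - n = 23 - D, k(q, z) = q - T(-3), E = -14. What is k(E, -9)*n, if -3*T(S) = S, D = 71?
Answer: -825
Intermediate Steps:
T(S) = -S/3
k(q, z) = -1 + q (k(q, z) = q - (-1)*(-3)/3 = q - 1*1 = q - 1 = -1 + q)
n = 55 (n = 7 - (23 - 1*71) = 7 - (23 - 71) = 7 - 1*(-48) = 7 + 48 = 55)
k(E, -9)*n = (-1 - 14)*55 = -15*55 = -825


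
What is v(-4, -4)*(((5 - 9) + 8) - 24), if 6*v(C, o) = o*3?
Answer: 40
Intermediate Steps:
v(C, o) = o/2 (v(C, o) = (o*3)/6 = (3*o)/6 = o/2)
v(-4, -4)*(((5 - 9) + 8) - 24) = ((1/2)*(-4))*(((5 - 9) + 8) - 24) = -2*((-4 + 8) - 24) = -2*(4 - 24) = -2*(-20) = 40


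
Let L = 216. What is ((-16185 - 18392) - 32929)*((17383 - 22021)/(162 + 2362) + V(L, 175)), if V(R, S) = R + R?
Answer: -18323322345/631 ≈ -2.9039e+7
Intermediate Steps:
V(R, S) = 2*R
((-16185 - 18392) - 32929)*((17383 - 22021)/(162 + 2362) + V(L, 175)) = ((-16185 - 18392) - 32929)*((17383 - 22021)/(162 + 2362) + 2*216) = (-34577 - 32929)*(-4638/2524 + 432) = -67506*(-4638*1/2524 + 432) = -67506*(-2319/1262 + 432) = -67506*542865/1262 = -18323322345/631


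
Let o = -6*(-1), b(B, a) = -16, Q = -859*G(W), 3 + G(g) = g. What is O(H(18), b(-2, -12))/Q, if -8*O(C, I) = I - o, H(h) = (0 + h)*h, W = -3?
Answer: 11/20616 ≈ 0.00053357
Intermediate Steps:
G(g) = -3 + g
Q = 5154 (Q = -859*(-3 - 3) = -859*(-6) = 5154)
o = 6
H(h) = h² (H(h) = h*h = h²)
O(C, I) = ¾ - I/8 (O(C, I) = -(I - 1*6)/8 = -(I - 6)/8 = -(-6 + I)/8 = ¾ - I/8)
O(H(18), b(-2, -12))/Q = (¾ - ⅛*(-16))/5154 = (¾ + 2)*(1/5154) = (11/4)*(1/5154) = 11/20616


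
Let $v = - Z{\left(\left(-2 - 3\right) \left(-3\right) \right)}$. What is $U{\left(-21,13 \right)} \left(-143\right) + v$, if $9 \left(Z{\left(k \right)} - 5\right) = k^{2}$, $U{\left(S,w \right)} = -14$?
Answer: $1972$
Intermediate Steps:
$Z{\left(k \right)} = 5 + \frac{k^{2}}{9}$
$v = -30$ ($v = - (5 + \frac{\left(\left(-2 - 3\right) \left(-3\right)\right)^{2}}{9}) = - (5 + \frac{\left(\left(-5\right) \left(-3\right)\right)^{2}}{9}) = - (5 + \frac{15^{2}}{9}) = - (5 + \frac{1}{9} \cdot 225) = - (5 + 25) = \left(-1\right) 30 = -30$)
$U{\left(-21,13 \right)} \left(-143\right) + v = \left(-14\right) \left(-143\right) - 30 = 2002 - 30 = 1972$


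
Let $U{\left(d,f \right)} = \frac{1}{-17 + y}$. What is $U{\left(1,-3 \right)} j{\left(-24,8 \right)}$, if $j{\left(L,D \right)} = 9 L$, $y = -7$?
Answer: $9$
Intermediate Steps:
$U{\left(d,f \right)} = - \frac{1}{24}$ ($U{\left(d,f \right)} = \frac{1}{-17 - 7} = \frac{1}{-24} = - \frac{1}{24}$)
$U{\left(1,-3 \right)} j{\left(-24,8 \right)} = - \frac{9 \left(-24\right)}{24} = \left(- \frac{1}{24}\right) \left(-216\right) = 9$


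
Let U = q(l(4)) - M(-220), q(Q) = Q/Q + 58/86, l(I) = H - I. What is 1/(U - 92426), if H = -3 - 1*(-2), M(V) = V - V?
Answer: -43/3974246 ≈ -1.0820e-5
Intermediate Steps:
M(V) = 0
H = -1 (H = -3 + 2 = -1)
l(I) = -1 - I
q(Q) = 72/43 (q(Q) = 1 + 58*(1/86) = 1 + 29/43 = 72/43)
U = 72/43 (U = 72/43 - 1*0 = 72/43 + 0 = 72/43 ≈ 1.6744)
1/(U - 92426) = 1/(72/43 - 92426) = 1/(-3974246/43) = -43/3974246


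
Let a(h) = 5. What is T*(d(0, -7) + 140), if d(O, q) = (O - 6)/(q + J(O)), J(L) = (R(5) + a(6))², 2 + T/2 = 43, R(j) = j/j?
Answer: 332428/29 ≈ 11463.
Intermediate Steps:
R(j) = 1
T = 82 (T = -4 + 2*43 = -4 + 86 = 82)
J(L) = 36 (J(L) = (1 + 5)² = 6² = 36)
d(O, q) = (-6 + O)/(36 + q) (d(O, q) = (O - 6)/(q + 36) = (-6 + O)/(36 + q))
T*(d(0, -7) + 140) = 82*((-6 + 0)/(36 - 7) + 140) = 82*(-6/29 + 140) = 82*(4054/29) = 332428/29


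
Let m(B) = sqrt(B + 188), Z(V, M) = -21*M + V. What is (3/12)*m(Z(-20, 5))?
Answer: 3*sqrt(7)/4 ≈ 1.9843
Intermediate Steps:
Z(V, M) = V - 21*M
m(B) = sqrt(188 + B)
(3/12)*m(Z(-20, 5)) = (3/12)*sqrt(188 + (-20 - 21*5)) = (3*(1/12))*sqrt(188 + (-20 - 105)) = sqrt(188 - 125)/4 = sqrt(63)/4 = (3*sqrt(7))/4 = 3*sqrt(7)/4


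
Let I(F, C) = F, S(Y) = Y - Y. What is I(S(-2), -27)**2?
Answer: 0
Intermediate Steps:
S(Y) = 0
I(S(-2), -27)**2 = 0**2 = 0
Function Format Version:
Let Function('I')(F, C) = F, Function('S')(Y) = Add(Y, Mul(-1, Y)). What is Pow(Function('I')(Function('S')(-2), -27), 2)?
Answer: 0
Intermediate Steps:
Function('S')(Y) = 0
Pow(Function('I')(Function('S')(-2), -27), 2) = Pow(0, 2) = 0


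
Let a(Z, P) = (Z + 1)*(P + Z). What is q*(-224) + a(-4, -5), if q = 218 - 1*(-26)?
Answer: -54629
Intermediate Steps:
a(Z, P) = (1 + Z)*(P + Z)
q = 244 (q = 218 + 26 = 244)
q*(-224) + a(-4, -5) = 244*(-224) + (-5 - 4 + (-4)**2 - 5*(-4)) = -54656 + (-5 - 4 + 16 + 20) = -54656 + 27 = -54629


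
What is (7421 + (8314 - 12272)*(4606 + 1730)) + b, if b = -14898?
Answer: -25085365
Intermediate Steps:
(7421 + (8314 - 12272)*(4606 + 1730)) + b = (7421 + (8314 - 12272)*(4606 + 1730)) - 14898 = (7421 - 3958*6336) - 14898 = (7421 - 25077888) - 14898 = -25070467 - 14898 = -25085365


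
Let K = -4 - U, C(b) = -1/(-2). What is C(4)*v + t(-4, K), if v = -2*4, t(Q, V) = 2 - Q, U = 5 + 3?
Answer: 2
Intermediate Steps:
U = 8
C(b) = 1/2 (C(b) = -1*(-1/2) = 1/2)
K = -12 (K = -4 - 1*8 = -4 - 8 = -12)
v = -8
C(4)*v + t(-4, K) = (1/2)*(-8) + (2 - 1*(-4)) = -4 + (2 + 4) = -4 + 6 = 2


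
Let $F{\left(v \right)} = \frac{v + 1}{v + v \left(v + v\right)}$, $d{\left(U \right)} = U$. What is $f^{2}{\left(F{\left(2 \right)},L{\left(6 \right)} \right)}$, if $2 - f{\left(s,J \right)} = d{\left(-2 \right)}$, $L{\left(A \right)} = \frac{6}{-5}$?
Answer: $16$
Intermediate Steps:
$L{\left(A \right)} = - \frac{6}{5}$ ($L{\left(A \right)} = 6 \left(- \frac{1}{5}\right) = - \frac{6}{5}$)
$F{\left(v \right)} = \frac{1 + v}{v + 2 v^{2}}$ ($F{\left(v \right)} = \frac{1 + v}{v + v 2 v} = \frac{1 + v}{v + 2 v^{2}}$)
$f{\left(s,J \right)} = 4$ ($f{\left(s,J \right)} = 2 - -2 = 2 + 2 = 4$)
$f^{2}{\left(F{\left(2 \right)},L{\left(6 \right)} \right)} = 4^{2} = 16$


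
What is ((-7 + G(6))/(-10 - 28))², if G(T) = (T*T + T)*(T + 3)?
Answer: 137641/1444 ≈ 95.319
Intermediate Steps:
G(T) = (3 + T)*(T + T²) (G(T) = (T² + T)*(3 + T) = (T + T²)*(3 + T) = (3 + T)*(T + T²))
((-7 + G(6))/(-10 - 28))² = ((-7 + 6*(3 + 6² + 4*6))/(-10 - 28))² = ((-7 + 6*(3 + 36 + 24))/(-38))² = ((-7 + 6*63)*(-1/38))² = ((-7 + 378)*(-1/38))² = (371*(-1/38))² = (-371/38)² = 137641/1444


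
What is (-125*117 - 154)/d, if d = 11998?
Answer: -14779/11998 ≈ -1.2318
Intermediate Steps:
(-125*117 - 154)/d = (-125*117 - 154)/11998 = (-14625 - 154)*(1/11998) = -14779*1/11998 = -14779/11998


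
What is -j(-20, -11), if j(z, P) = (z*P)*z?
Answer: 4400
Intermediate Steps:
j(z, P) = P*z**2 (j(z, P) = (P*z)*z = P*z**2)
-j(-20, -11) = -(-11)*(-20)**2 = -(-11)*400 = -1*(-4400) = 4400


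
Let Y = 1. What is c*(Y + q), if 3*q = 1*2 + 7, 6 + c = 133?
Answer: 508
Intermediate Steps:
c = 127 (c = -6 + 133 = 127)
q = 3 (q = (1*2 + 7)/3 = (2 + 7)/3 = (⅓)*9 = 3)
c*(Y + q) = 127*(1 + 3) = 127*4 = 508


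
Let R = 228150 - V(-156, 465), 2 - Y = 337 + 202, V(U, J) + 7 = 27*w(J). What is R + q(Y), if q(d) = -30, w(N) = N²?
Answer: -5609948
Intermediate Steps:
V(U, J) = -7 + 27*J²
Y = -537 (Y = 2 - (337 + 202) = 2 - 1*539 = 2 - 539 = -537)
R = -5609918 (R = 228150 - (-7 + 27*465²) = 228150 - (-7 + 27*216225) = 228150 - (-7 + 5838075) = 228150 - 1*5838068 = 228150 - 5838068 = -5609918)
R + q(Y) = -5609918 - 30 = -5609948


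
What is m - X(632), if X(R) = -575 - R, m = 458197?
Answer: 459404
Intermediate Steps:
m - X(632) = 458197 - (-575 - 1*632) = 458197 - (-575 - 632) = 458197 - 1*(-1207) = 458197 + 1207 = 459404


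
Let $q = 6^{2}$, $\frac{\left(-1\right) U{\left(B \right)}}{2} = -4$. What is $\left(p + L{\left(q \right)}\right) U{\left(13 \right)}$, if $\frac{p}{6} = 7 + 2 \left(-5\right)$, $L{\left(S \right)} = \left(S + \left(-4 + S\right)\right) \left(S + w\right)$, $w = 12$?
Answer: $25968$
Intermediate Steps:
$U{\left(B \right)} = 8$ ($U{\left(B \right)} = \left(-2\right) \left(-4\right) = 8$)
$q = 36$
$L{\left(S \right)} = \left(-4 + 2 S\right) \left(12 + S\right)$ ($L{\left(S \right)} = \left(S + \left(-4 + S\right)\right) \left(S + 12\right) = \left(-4 + 2 S\right) \left(12 + S\right)$)
$p = -18$ ($p = 6 \left(7 + 2 \left(-5\right)\right) = 6 \left(7 - 10\right) = 6 \left(-3\right) = -18$)
$\left(p + L{\left(q \right)}\right) U{\left(13 \right)} = \left(-18 + \left(-48 + 2 \cdot 36^{2} + 20 \cdot 36\right)\right) 8 = \left(-18 + \left(-48 + 2 \cdot 1296 + 720\right)\right) 8 = \left(-18 + \left(-48 + 2592 + 720\right)\right) 8 = \left(-18 + 3264\right) 8 = 3246 \cdot 8 = 25968$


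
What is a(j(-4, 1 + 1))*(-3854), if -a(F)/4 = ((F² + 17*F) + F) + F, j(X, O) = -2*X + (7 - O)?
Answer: 6413056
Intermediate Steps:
j(X, O) = 7 - O - 2*X
a(F) = -76*F - 4*F² (a(F) = -4*(((F² + 17*F) + F) + F) = -4*((F² + 18*F) + F) = -4*(F² + 19*F) = -76*F - 4*F²)
a(j(-4, 1 + 1))*(-3854) = -4*(7 - (1 + 1) - 2*(-4))*(19 + (7 - (1 + 1) - 2*(-4)))*(-3854) = -4*(7 - 1*2 + 8)*(19 + (7 - 1*2 + 8))*(-3854) = -4*(7 - 2 + 8)*(19 + (7 - 2 + 8))*(-3854) = -4*13*(19 + 13)*(-3854) = -4*13*32*(-3854) = -1664*(-3854) = 6413056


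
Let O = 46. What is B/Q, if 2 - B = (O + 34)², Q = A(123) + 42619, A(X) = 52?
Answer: -6398/42671 ≈ -0.14994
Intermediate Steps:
Q = 42671 (Q = 52 + 42619 = 42671)
B = -6398 (B = 2 - (46 + 34)² = 2 - 1*80² = 2 - 1*6400 = 2 - 6400 = -6398)
B/Q = -6398/42671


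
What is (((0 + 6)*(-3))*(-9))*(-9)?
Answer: -1458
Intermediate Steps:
(((0 + 6)*(-3))*(-9))*(-9) = ((6*(-3))*(-9))*(-9) = -18*(-9)*(-9) = 162*(-9) = -1458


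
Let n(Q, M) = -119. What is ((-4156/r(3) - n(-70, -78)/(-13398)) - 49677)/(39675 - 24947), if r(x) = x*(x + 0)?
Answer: -287896913/84568176 ≈ -3.4043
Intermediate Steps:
r(x) = x**2 (r(x) = x*x = x**2)
((-4156/r(3) - n(-70, -78)/(-13398)) - 49677)/(39675 - 24947) = ((-4156/(3**2) - 1*(-119)/(-13398)) - 49677)/(39675 - 24947) = ((-4156/9 + 119*(-1/13398)) - 49677)/14728 = ((-4156*1/9 - 17/1914) - 49677)*(1/14728) = ((-4156/9 - 17/1914) - 49677)*(1/14728) = (-2651579/5742 - 49677)*(1/14728) = -287896913/5742*1/14728 = -287896913/84568176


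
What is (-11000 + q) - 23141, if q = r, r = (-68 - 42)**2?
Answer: -22041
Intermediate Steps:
r = 12100 (r = (-110)**2 = 12100)
q = 12100
(-11000 + q) - 23141 = (-11000 + 12100) - 23141 = 1100 - 23141 = -22041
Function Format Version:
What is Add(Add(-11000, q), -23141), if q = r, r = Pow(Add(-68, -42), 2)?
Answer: -22041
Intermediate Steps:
r = 12100 (r = Pow(-110, 2) = 12100)
q = 12100
Add(Add(-11000, q), -23141) = Add(Add(-11000, 12100), -23141) = Add(1100, -23141) = -22041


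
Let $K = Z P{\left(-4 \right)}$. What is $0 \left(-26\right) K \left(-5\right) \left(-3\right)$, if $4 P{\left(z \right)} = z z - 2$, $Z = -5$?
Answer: $0$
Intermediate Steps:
$P{\left(z \right)} = - \frac{1}{2} + \frac{z^{2}}{4}$ ($P{\left(z \right)} = \frac{z z - 2}{4} = \frac{z^{2} - 2}{4} = \frac{-2 + z^{2}}{4} = - \frac{1}{2} + \frac{z^{2}}{4}$)
$K = - \frac{35}{2}$ ($K = - 5 \left(- \frac{1}{2} + \frac{\left(-4\right)^{2}}{4}\right) = - 5 \left(- \frac{1}{2} + \frac{1}{4} \cdot 16\right) = - 5 \left(- \frac{1}{2} + 4\right) = \left(-5\right) \frac{7}{2} = - \frac{35}{2} \approx -17.5$)
$0 \left(-26\right) K \left(-5\right) \left(-3\right) = 0 \left(-26\right) \left(- \frac{35}{2}\right) \left(-5\right) \left(-3\right) = 0 \cdot \frac{175}{2} \left(-3\right) = 0 \left(- \frac{525}{2}\right) = 0$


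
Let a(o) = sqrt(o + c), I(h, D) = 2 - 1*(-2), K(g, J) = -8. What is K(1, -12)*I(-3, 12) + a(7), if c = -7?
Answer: -32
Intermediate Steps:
I(h, D) = 4 (I(h, D) = 2 + 2 = 4)
a(o) = sqrt(-7 + o) (a(o) = sqrt(o - 7) = sqrt(-7 + o))
K(1, -12)*I(-3, 12) + a(7) = -8*4 + sqrt(-7 + 7) = -32 + sqrt(0) = -32 + 0 = -32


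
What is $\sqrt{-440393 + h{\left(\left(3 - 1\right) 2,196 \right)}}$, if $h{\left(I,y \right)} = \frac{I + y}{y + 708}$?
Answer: $\frac{12 i \sqrt{39051218}}{113} \approx 663.62 i$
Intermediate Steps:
$h{\left(I,y \right)} = \frac{I + y}{708 + y}$
$\sqrt{-440393 + h{\left(\left(3 - 1\right) 2,196 \right)}} = \sqrt{-440393 + \frac{\left(3 - 1\right) 2 + 196}{708 + 196}} = \sqrt{-440393 + \frac{2 \cdot 2 + 196}{904}} = \sqrt{-440393 + \frac{4 + 196}{904}} = \sqrt{-440393 + \frac{1}{904} \cdot 200} = \sqrt{-440393 + \frac{25}{113}} = \sqrt{- \frac{49764384}{113}} = \frac{12 i \sqrt{39051218}}{113}$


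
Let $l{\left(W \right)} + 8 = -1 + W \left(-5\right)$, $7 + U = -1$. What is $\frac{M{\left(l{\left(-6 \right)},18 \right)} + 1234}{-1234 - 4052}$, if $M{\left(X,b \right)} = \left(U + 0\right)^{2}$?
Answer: $- \frac{649}{2643} \approx -0.24555$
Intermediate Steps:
$U = -8$ ($U = -7 - 1 = -8$)
$l{\left(W \right)} = -9 - 5 W$ ($l{\left(W \right)} = -8 + \left(-1 + W \left(-5\right)\right) = -8 - \left(1 + 5 W\right) = -9 - 5 W$)
$M{\left(X,b \right)} = 64$ ($M{\left(X,b \right)} = \left(-8 + 0\right)^{2} = \left(-8\right)^{2} = 64$)
$\frac{M{\left(l{\left(-6 \right)},18 \right)} + 1234}{-1234 - 4052} = \frac{64 + 1234}{-1234 - 4052} = \frac{1298}{-5286} = 1298 \left(- \frac{1}{5286}\right) = - \frac{649}{2643}$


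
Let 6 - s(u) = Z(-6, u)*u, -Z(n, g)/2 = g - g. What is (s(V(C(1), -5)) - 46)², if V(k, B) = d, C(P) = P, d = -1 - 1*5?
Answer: 1600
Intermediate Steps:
d = -6 (d = -1 - 5 = -6)
V(k, B) = -6
Z(n, g) = 0 (Z(n, g) = -2*(g - g) = -2*0 = 0)
s(u) = 6 (s(u) = 6 - 0*u = 6 - 1*0 = 6 + 0 = 6)
(s(V(C(1), -5)) - 46)² = (6 - 46)² = (-40)² = 1600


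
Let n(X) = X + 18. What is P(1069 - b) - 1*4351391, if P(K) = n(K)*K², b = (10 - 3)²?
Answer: 1075583809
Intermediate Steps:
n(X) = 18 + X
b = 49 (b = 7² = 49)
P(K) = K²*(18 + K) (P(K) = (18 + K)*K² = K²*(18 + K))
P(1069 - b) - 1*4351391 = (1069 - 1*49)²*(18 + (1069 - 1*49)) - 1*4351391 = (1069 - 49)²*(18 + (1069 - 49)) - 4351391 = 1020²*(18 + 1020) - 4351391 = 1040400*1038 - 4351391 = 1079935200 - 4351391 = 1075583809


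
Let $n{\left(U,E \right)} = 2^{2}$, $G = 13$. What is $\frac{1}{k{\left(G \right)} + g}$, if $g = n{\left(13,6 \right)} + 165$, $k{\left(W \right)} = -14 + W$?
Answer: $\frac{1}{168} \approx 0.0059524$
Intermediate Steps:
$n{\left(U,E \right)} = 4$
$g = 169$ ($g = 4 + 165 = 169$)
$\frac{1}{k{\left(G \right)} + g} = \frac{1}{\left(-14 + 13\right) + 169} = \frac{1}{-1 + 169} = \frac{1}{168}$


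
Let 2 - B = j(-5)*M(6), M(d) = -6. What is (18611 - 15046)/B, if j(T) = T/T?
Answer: 3565/8 ≈ 445.63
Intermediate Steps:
j(T) = 1
B = 8 (B = 2 - (-6) = 2 - 1*(-6) = 2 + 6 = 8)
(18611 - 15046)/B = (18611 - 15046)/8 = 3565*(⅛) = 3565/8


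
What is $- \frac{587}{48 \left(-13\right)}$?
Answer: $\frac{587}{624} \approx 0.94071$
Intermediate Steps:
$- \frac{587}{48 \left(-13\right)} = - \frac{587}{-624} = \left(-587\right) \left(- \frac{1}{624}\right) = \frac{587}{624}$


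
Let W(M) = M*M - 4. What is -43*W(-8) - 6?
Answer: -2586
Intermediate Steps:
W(M) = -4 + M**2 (W(M) = M**2 - 4 = -4 + M**2)
-43*W(-8) - 6 = -43*(-4 + (-8)**2) - 6 = -43*(-4 + 64) - 6 = -43*60 - 6 = -2580 - 6 = -2586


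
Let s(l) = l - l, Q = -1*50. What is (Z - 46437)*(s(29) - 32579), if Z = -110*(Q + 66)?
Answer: 1570210063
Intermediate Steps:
Q = -50
s(l) = 0
Z = -1760 (Z = -110*(-50 + 66) = -110*16 = -1760)
(Z - 46437)*(s(29) - 32579) = (-1760 - 46437)*(0 - 32579) = -48197*(-32579) = 1570210063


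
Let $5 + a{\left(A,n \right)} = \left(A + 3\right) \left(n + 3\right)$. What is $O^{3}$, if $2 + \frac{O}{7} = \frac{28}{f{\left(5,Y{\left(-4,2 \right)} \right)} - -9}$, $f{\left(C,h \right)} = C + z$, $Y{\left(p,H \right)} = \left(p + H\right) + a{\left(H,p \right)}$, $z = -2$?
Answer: $\frac{343}{27} \approx 12.704$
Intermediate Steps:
$a{\left(A,n \right)} = -5 + \left(3 + A\right) \left(3 + n\right)$ ($a{\left(A,n \right)} = -5 + \left(A + 3\right) \left(n + 3\right) = -5 + \left(3 + A\right) \left(3 + n\right)$)
$Y{\left(p,H \right)} = 4 + 4 H + 4 p + H p$ ($Y{\left(p,H \right)} = \left(p + H\right) + \left(4 + 3 H + 3 p + H p\right) = \left(H + p\right) + \left(4 + 3 H + 3 p + H p\right) = 4 + 4 H + 4 p + H p$)
$f{\left(C,h \right)} = -2 + C$ ($f{\left(C,h \right)} = C - 2 = -2 + C$)
$O = \frac{7}{3}$ ($O = -14 + 7 \frac{28}{\left(-2 + 5\right) - -9} = -14 + 7 \frac{28}{3 + 9} = -14 + 7 \cdot \frac{28}{12} = -14 + 7 \cdot 28 \cdot \frac{1}{12} = -14 + 7 \cdot \frac{7}{3} = -14 + \frac{49}{3} = \frac{7}{3} \approx 2.3333$)
$O^{3} = \left(\frac{7}{3}\right)^{3} = \frac{343}{27}$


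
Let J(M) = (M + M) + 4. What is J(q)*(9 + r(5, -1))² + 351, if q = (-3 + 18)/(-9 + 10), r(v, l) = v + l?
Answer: 6097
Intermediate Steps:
r(v, l) = l + v
q = 15 (q = 15/1 = 15*1 = 15)
J(M) = 4 + 2*M (J(M) = 2*M + 4 = 4 + 2*M)
J(q)*(9 + r(5, -1))² + 351 = (4 + 2*15)*(9 + (-1 + 5))² + 351 = (4 + 30)*(9 + 4)² + 351 = 34*13² + 351 = 34*169 + 351 = 5746 + 351 = 6097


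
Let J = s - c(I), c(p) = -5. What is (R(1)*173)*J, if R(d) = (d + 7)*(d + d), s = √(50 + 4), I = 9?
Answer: 13840 + 8304*√6 ≈ 34181.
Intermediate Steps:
s = 3*√6 (s = √54 = 3*√6 ≈ 7.3485)
R(d) = 2*d*(7 + d) (R(d) = (7 + d)*(2*d) = 2*d*(7 + d))
J = 5 + 3*√6 (J = 3*√6 - 1*(-5) = 3*√6 + 5 = 5 + 3*√6 ≈ 12.348)
(R(1)*173)*J = ((2*1*(7 + 1))*173)*(5 + 3*√6) = ((2*1*8)*173)*(5 + 3*√6) = (16*173)*(5 + 3*√6) = 2768*(5 + 3*√6) = 13840 + 8304*√6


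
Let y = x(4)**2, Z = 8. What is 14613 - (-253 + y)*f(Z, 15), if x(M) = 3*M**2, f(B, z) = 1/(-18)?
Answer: 265085/18 ≈ 14727.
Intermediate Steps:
f(B, z) = -1/18
y = 2304 (y = (3*4**2)**2 = (3*16)**2 = 48**2 = 2304)
14613 - (-253 + y)*f(Z, 15) = 14613 - (-253 + 2304)*(-1)/18 = 14613 - 2051*(-1)/18 = 14613 - 1*(-2051/18) = 14613 + 2051/18 = 265085/18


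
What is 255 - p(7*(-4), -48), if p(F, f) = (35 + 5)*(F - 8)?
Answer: 1695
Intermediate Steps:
p(F, f) = -320 + 40*F (p(F, f) = 40*(-8 + F) = -320 + 40*F)
255 - p(7*(-4), -48) = 255 - (-320 + 40*(7*(-4))) = 255 - (-320 + 40*(-28)) = 255 - (-320 - 1120) = 255 - 1*(-1440) = 255 + 1440 = 1695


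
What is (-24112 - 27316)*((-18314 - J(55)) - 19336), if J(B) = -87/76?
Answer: 36787901241/19 ≈ 1.9362e+9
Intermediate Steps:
J(B) = -87/76 (J(B) = -87*1/76 = -87/76)
(-24112 - 27316)*((-18314 - J(55)) - 19336) = (-24112 - 27316)*((-18314 - 1*(-87/76)) - 19336) = -51428*((-18314 + 87/76) - 19336) = -51428*(-1391777/76 - 19336) = -51428*(-2861313/76) = 36787901241/19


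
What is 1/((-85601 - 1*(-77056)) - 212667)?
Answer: -1/221212 ≈ -4.5206e-6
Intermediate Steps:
1/((-85601 - 1*(-77056)) - 212667) = 1/((-85601 + 77056) - 212667) = 1/(-8545 - 212667) = 1/(-221212) = -1/221212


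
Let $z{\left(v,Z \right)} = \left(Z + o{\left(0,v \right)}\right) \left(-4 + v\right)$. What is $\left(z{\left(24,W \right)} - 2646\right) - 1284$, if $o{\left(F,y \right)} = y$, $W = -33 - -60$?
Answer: $-2910$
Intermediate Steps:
$W = 27$ ($W = -33 + 60 = 27$)
$z{\left(v,Z \right)} = \left(-4 + v\right) \left(Z + v\right)$ ($z{\left(v,Z \right)} = \left(Z + v\right) \left(-4 + v\right) = \left(-4 + v\right) \left(Z + v\right)$)
$\left(z{\left(24,W \right)} - 2646\right) - 1284 = \left(\left(24^{2} - 108 - 96 + 27 \cdot 24\right) - 2646\right) - 1284 = \left(\left(576 - 108 - 96 + 648\right) - 2646\right) - 1284 = \left(1020 - 2646\right) - 1284 = -1626 - 1284 = -2910$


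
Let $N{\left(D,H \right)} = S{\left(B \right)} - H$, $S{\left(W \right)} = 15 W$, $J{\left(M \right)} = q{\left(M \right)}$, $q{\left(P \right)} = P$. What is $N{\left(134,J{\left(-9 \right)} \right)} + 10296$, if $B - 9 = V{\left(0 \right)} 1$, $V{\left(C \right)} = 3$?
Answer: $10485$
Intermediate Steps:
$B = 12$ ($B = 9 + 3 \cdot 1 = 9 + 3 = 12$)
$J{\left(M \right)} = M$
$N{\left(D,H \right)} = 180 - H$ ($N{\left(D,H \right)} = 15 \cdot 12 - H = 180 - H$)
$N{\left(134,J{\left(-9 \right)} \right)} + 10296 = \left(180 - -9\right) + 10296 = \left(180 + 9\right) + 10296 = 189 + 10296 = 10485$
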